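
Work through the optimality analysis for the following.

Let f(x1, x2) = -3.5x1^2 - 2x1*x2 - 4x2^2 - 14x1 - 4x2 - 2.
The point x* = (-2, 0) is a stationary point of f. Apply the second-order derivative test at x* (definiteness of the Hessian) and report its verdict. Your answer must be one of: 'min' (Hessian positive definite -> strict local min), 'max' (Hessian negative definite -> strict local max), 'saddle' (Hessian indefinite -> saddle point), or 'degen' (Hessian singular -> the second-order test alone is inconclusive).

Compute the Hessian H = grad^2 f:
  H = [[-7, -2], [-2, -8]]
Verify stationarity: grad f(x*) = H x* + g = (0, 0).
Eigenvalues of H: -9.5616, -5.4384.
Both eigenvalues < 0, so H is negative definite -> x* is a strict local max.

max


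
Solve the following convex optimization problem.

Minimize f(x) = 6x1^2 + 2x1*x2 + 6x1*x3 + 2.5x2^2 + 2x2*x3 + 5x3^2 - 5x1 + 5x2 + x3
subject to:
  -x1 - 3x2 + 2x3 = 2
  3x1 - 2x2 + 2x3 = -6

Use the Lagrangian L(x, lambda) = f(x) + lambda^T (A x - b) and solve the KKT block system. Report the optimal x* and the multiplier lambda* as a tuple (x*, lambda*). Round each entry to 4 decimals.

Form the Lagrangian:
  L(x, lambda) = (1/2) x^T Q x + c^T x + lambda^T (A x - b)
Stationarity (grad_x L = 0): Q x + c + A^T lambda = 0.
Primal feasibility: A x = b.

This gives the KKT block system:
  [ Q   A^T ] [ x     ]   [-c ]
  [ A    0  ] [ lambda ] = [ b ]

Solving the linear system:
  x*      = (-2.0687, 0.2747, 0.3777)
  lambda* = (-4.0949, 7.638)
  f(x*)   = 33.0559

x* = (-2.0687, 0.2747, 0.3777), lambda* = (-4.0949, 7.638)


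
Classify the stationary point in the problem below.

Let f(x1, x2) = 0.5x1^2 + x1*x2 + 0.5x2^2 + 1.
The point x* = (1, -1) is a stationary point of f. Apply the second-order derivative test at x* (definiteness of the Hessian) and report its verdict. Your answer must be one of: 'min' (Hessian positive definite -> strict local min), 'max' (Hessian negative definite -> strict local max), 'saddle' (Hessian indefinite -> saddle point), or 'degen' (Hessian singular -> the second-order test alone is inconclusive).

Compute the Hessian H = grad^2 f:
  H = [[1, 1], [1, 1]]
Verify stationarity: grad f(x*) = H x* + g = (0, 0).
Eigenvalues of H: 0, 2.
H has a zero eigenvalue (singular; positive semidefinite but not definite), so H is neither positive definite, negative definite, nor indefinite. The second-order test alone is inconclusive -> degen.
(Indeed, f is constant along the null direction of H through x*, so x* is not a strict local extremum.)

degen


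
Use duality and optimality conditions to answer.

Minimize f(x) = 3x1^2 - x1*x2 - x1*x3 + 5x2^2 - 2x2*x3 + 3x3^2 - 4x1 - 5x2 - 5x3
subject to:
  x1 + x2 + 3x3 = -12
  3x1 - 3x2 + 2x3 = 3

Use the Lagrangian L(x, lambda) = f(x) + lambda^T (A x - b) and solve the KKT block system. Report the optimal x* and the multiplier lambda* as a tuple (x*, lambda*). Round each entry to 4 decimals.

Form the Lagrangian:
  L(x, lambda) = (1/2) x^T Q x + c^T x + lambda^T (A x - b)
Stationarity (grad_x L = 0): Q x + c + A^T lambda = 0.
Primal feasibility: A x = b.

This gives the KKT block system:
  [ Q   A^T ] [ x     ]   [-c ]
  [ A    0  ] [ lambda ] = [ b ]

Solving the linear system:
  x*      = (0.5507, -2.6496, -3.3004)
  lambda* = (10.0957, -5.1166)
  f(x*)   = 82.0225

x* = (0.5507, -2.6496, -3.3004), lambda* = (10.0957, -5.1166)


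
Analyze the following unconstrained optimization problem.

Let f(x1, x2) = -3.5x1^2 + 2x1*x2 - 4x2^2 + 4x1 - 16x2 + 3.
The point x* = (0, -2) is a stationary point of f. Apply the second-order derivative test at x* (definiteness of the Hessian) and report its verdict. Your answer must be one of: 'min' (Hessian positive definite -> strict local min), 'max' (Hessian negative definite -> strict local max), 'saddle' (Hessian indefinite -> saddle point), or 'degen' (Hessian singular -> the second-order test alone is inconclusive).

Compute the Hessian H = grad^2 f:
  H = [[-7, 2], [2, -8]]
Verify stationarity: grad f(x*) = H x* + g = (0, 0).
Eigenvalues of H: -9.5616, -5.4384.
Both eigenvalues < 0, so H is negative definite -> x* is a strict local max.

max


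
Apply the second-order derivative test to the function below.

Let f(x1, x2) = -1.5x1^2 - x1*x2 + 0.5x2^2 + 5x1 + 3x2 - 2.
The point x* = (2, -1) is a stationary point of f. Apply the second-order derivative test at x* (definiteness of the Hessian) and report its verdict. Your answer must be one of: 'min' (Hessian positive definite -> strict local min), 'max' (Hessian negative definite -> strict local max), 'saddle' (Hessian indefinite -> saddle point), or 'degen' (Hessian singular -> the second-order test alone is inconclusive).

Compute the Hessian H = grad^2 f:
  H = [[-3, -1], [-1, 1]]
Verify stationarity: grad f(x*) = H x* + g = (0, 0).
Eigenvalues of H: -3.2361, 1.2361.
Eigenvalues have mixed signs, so H is indefinite -> x* is a saddle point.

saddle


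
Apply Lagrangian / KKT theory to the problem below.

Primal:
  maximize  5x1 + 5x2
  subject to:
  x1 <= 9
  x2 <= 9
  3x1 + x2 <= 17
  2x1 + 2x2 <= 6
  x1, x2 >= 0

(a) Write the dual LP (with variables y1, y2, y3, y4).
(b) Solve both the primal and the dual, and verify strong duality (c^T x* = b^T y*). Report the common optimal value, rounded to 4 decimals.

The standard primal-dual pair for 'max c^T x s.t. A x <= b, x >= 0' is:
  Dual:  min b^T y  s.t.  A^T y >= c,  y >= 0.

So the dual LP is:
  minimize  9y1 + 9y2 + 17y3 + 6y4
  subject to:
    y1 + 3y3 + 2y4 >= 5
    y2 + y3 + 2y4 >= 5
    y1, y2, y3, y4 >= 0

Solving the primal: x* = (3, 0).
  primal value c^T x* = 15.
Solving the dual: y* = (0, 0, 0, 2.5).
  dual value b^T y* = 15.
Strong duality: c^T x* = b^T y*. Confirmed.

15


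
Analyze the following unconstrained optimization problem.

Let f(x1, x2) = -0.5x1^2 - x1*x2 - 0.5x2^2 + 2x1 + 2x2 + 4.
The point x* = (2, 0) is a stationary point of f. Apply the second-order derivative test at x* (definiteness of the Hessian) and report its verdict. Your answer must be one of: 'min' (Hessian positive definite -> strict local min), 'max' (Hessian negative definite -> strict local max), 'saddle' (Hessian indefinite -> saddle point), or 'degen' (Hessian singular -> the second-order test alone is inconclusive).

Compute the Hessian H = grad^2 f:
  H = [[-1, -1], [-1, -1]]
Verify stationarity: grad f(x*) = H x* + g = (0, 0).
Eigenvalues of H: -2, 0.
H has a zero eigenvalue (singular; negative semidefinite but not definite), so H is neither positive definite, negative definite, nor indefinite. The second-order test alone is inconclusive -> degen.
(Indeed, f is constant along the null direction of H through x*, so x* is not a strict local extremum.)

degen


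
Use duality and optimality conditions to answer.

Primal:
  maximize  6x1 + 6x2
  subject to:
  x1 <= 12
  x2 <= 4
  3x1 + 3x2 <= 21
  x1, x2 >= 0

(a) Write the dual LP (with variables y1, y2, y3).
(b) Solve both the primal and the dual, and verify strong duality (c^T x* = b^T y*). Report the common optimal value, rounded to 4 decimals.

The standard primal-dual pair for 'max c^T x s.t. A x <= b, x >= 0' is:
  Dual:  min b^T y  s.t.  A^T y >= c,  y >= 0.

So the dual LP is:
  minimize  12y1 + 4y2 + 21y3
  subject to:
    y1 + 3y3 >= 6
    y2 + 3y3 >= 6
    y1, y2, y3 >= 0

Solving the primal: x* = (7, 0).
  primal value c^T x* = 42.
Solving the dual: y* = (0, 0, 2).
  dual value b^T y* = 42.
Strong duality: c^T x* = b^T y*. Confirmed.

42


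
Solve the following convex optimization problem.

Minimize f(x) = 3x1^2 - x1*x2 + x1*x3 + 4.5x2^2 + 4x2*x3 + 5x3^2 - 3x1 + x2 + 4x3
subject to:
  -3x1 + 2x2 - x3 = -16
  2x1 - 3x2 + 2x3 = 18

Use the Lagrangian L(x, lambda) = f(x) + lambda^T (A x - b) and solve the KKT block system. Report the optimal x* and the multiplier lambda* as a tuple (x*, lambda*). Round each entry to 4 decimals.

Form the Lagrangian:
  L(x, lambda) = (1/2) x^T Q x + c^T x + lambda^T (A x - b)
Stationarity (grad_x L = 0): Q x + c + A^T lambda = 0.
Primal feasibility: A x = b.

This gives the KKT block system:
  [ Q   A^T ] [ x     ]   [-c ]
  [ A    0  ] [ lambda ] = [ b ]

Solving the linear system:
  x*      = (2.7633, -2.9466, 1.8167)
  lambda* = (2.5996, -5.2722)
  f(x*)   = 66.2625

x* = (2.7633, -2.9466, 1.8167), lambda* = (2.5996, -5.2722)


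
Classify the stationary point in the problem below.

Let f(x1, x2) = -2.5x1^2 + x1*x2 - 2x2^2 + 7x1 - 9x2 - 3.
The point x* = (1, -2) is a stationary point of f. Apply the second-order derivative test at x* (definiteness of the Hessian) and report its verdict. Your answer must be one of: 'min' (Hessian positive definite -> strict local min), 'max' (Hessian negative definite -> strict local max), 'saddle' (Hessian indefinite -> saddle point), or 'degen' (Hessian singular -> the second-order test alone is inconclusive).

Compute the Hessian H = grad^2 f:
  H = [[-5, 1], [1, -4]]
Verify stationarity: grad f(x*) = H x* + g = (0, 0).
Eigenvalues of H: -5.618, -3.382.
Both eigenvalues < 0, so H is negative definite -> x* is a strict local max.

max


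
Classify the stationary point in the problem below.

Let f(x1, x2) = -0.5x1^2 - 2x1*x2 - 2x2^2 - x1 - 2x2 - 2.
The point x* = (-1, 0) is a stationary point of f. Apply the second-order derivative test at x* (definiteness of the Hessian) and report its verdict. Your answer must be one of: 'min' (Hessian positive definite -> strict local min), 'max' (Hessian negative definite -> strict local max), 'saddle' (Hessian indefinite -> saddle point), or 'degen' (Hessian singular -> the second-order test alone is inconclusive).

Compute the Hessian H = grad^2 f:
  H = [[-1, -2], [-2, -4]]
Verify stationarity: grad f(x*) = H x* + g = (0, 0).
Eigenvalues of H: -5, 0.
H has a zero eigenvalue (singular; negative semidefinite but not definite), so H is neither positive definite, negative definite, nor indefinite. The second-order test alone is inconclusive -> degen.
(Indeed, f is constant along the null direction of H through x*, so x* is not a strict local extremum.)

degen


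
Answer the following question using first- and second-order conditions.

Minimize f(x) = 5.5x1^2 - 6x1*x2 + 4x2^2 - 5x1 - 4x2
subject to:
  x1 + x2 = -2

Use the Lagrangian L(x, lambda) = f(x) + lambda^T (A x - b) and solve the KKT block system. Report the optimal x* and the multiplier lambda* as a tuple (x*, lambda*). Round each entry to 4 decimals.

Form the Lagrangian:
  L(x, lambda) = (1/2) x^T Q x + c^T x + lambda^T (A x - b)
Stationarity (grad_x L = 0): Q x + c + A^T lambda = 0.
Primal feasibility: A x = b.

This gives the KKT block system:
  [ Q   A^T ] [ x     ]   [-c ]
  [ A    0  ] [ lambda ] = [ b ]

Solving the linear system:
  x*      = (-0.871, -1.129)
  lambda* = (7.8065)
  f(x*)   = 12.2419

x* = (-0.871, -1.129), lambda* = (7.8065)


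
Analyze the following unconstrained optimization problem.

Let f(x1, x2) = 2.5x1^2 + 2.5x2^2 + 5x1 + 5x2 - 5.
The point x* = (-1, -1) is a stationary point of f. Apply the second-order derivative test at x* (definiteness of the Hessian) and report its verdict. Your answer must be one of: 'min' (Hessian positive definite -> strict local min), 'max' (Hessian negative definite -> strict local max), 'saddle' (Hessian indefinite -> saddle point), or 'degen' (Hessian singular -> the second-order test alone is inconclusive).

Compute the Hessian H = grad^2 f:
  H = [[5, 0], [0, 5]]
Verify stationarity: grad f(x*) = H x* + g = (0, 0).
Eigenvalues of H: 5, 5.
Both eigenvalues > 0, so H is positive definite -> x* is a strict local min.

min


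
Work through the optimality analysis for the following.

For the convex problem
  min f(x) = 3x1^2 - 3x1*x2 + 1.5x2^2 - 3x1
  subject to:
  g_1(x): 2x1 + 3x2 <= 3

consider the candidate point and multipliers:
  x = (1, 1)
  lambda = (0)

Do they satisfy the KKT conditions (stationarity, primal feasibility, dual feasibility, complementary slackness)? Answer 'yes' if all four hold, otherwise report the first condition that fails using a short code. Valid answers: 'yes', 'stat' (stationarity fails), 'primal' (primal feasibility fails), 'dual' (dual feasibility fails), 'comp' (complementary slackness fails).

Gradient of f: grad f(x) = Q x + c = (0, 0)
Constraint values g_i(x) = a_i^T x - b_i:
  g_1((1, 1)) = 2
Stationarity residual: grad f(x) + sum_i lambda_i a_i = (0, 0)
  -> stationarity OK
Primal feasibility (all g_i <= 0): FAILS
Dual feasibility (all lambda_i >= 0): OK
Complementary slackness (lambda_i * g_i(x) = 0 for all i): OK

Verdict: the first failing condition is primal_feasibility -> primal.

primal


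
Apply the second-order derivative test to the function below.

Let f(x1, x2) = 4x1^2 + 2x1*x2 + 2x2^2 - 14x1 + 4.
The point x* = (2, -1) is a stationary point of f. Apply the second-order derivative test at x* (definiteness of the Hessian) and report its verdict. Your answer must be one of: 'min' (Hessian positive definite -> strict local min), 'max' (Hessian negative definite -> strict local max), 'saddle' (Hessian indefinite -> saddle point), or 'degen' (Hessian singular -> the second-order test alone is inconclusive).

Compute the Hessian H = grad^2 f:
  H = [[8, 2], [2, 4]]
Verify stationarity: grad f(x*) = H x* + g = (0, 0).
Eigenvalues of H: 3.1716, 8.8284.
Both eigenvalues > 0, so H is positive definite -> x* is a strict local min.

min


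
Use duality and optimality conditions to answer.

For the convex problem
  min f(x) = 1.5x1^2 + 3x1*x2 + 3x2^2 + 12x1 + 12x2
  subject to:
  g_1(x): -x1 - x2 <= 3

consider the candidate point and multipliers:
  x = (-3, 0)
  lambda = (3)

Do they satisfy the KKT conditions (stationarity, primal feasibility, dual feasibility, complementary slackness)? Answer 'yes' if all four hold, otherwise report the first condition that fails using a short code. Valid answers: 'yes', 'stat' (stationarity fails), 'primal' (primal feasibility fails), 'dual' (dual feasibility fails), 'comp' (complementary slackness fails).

Gradient of f: grad f(x) = Q x + c = (3, 3)
Constraint values g_i(x) = a_i^T x - b_i:
  g_1((-3, 0)) = 0
Stationarity residual: grad f(x) + sum_i lambda_i a_i = (0, 0)
  -> stationarity OK
Primal feasibility (all g_i <= 0): OK
Dual feasibility (all lambda_i >= 0): OK
Complementary slackness (lambda_i * g_i(x) = 0 for all i): OK

Verdict: yes, KKT holds.

yes


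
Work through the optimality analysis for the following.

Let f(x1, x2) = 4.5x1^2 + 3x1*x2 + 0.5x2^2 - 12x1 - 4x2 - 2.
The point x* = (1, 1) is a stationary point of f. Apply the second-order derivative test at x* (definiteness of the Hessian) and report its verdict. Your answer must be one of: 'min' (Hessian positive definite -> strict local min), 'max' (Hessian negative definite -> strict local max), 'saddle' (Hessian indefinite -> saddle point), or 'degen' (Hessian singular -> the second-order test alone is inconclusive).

Compute the Hessian H = grad^2 f:
  H = [[9, 3], [3, 1]]
Verify stationarity: grad f(x*) = H x* + g = (0, 0).
Eigenvalues of H: 0, 10.
H has a zero eigenvalue (singular; positive semidefinite but not definite), so H is neither positive definite, negative definite, nor indefinite. The second-order test alone is inconclusive -> degen.
(Indeed, f is constant along the null direction of H through x*, so x* is not a strict local extremum.)

degen


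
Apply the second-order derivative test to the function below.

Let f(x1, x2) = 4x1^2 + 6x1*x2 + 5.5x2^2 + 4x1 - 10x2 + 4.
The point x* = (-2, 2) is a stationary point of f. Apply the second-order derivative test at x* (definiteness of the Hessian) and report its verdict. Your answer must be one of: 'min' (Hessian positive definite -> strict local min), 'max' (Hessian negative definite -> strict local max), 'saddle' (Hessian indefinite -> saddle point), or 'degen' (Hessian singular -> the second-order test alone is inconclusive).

Compute the Hessian H = grad^2 f:
  H = [[8, 6], [6, 11]]
Verify stationarity: grad f(x*) = H x* + g = (0, 0).
Eigenvalues of H: 3.3153, 15.6847.
Both eigenvalues > 0, so H is positive definite -> x* is a strict local min.

min


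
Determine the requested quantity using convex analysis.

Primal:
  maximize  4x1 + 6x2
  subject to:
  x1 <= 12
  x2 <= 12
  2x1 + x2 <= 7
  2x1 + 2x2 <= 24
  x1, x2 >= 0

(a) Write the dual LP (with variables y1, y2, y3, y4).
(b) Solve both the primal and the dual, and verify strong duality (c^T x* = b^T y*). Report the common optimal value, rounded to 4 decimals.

The standard primal-dual pair for 'max c^T x s.t. A x <= b, x >= 0' is:
  Dual:  min b^T y  s.t.  A^T y >= c,  y >= 0.

So the dual LP is:
  minimize  12y1 + 12y2 + 7y3 + 24y4
  subject to:
    y1 + 2y3 + 2y4 >= 4
    y2 + y3 + 2y4 >= 6
    y1, y2, y3, y4 >= 0

Solving the primal: x* = (0, 7).
  primal value c^T x* = 42.
Solving the dual: y* = (0, 0, 6, 0).
  dual value b^T y* = 42.
Strong duality: c^T x* = b^T y*. Confirmed.

42


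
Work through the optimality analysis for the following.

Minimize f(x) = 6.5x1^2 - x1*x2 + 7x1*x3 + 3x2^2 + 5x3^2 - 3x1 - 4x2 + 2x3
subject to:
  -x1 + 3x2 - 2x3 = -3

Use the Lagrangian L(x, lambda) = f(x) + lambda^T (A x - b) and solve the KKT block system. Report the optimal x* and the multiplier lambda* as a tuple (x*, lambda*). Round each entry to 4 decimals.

Form the Lagrangian:
  L(x, lambda) = (1/2) x^T Q x + c^T x + lambda^T (A x - b)
Stationarity (grad_x L = 0): Q x + c + A^T lambda = 0.
Primal feasibility: A x = b.

This gives the KKT block system:
  [ Q   A^T ] [ x     ]   [-c ]
  [ A    0  ] [ lambda ] = [ b ]

Solving the linear system:
  x*      = (0.3001, -0.7754, 0.1868)
  lambda* = (2.9843)
  f(x*)   = 5.7639

x* = (0.3001, -0.7754, 0.1868), lambda* = (2.9843)


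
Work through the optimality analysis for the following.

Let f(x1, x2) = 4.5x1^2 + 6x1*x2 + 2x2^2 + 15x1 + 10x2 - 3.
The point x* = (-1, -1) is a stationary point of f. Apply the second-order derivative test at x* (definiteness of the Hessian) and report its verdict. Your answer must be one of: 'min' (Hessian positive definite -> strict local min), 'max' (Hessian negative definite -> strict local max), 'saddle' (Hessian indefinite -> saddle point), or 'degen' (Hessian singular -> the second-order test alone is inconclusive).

Compute the Hessian H = grad^2 f:
  H = [[9, 6], [6, 4]]
Verify stationarity: grad f(x*) = H x* + g = (0, 0).
Eigenvalues of H: 0, 13.
H has a zero eigenvalue (singular; positive semidefinite but not definite), so H is neither positive definite, negative definite, nor indefinite. The second-order test alone is inconclusive -> degen.
(Indeed, f is constant along the null direction of H through x*, so x* is not a strict local extremum.)

degen


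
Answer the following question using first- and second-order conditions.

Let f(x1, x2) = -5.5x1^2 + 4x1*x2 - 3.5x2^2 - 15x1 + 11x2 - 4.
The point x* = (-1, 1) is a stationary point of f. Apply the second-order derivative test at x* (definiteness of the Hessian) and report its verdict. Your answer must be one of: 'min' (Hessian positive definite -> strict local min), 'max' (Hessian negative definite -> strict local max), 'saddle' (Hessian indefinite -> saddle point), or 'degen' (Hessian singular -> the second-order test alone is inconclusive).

Compute the Hessian H = grad^2 f:
  H = [[-11, 4], [4, -7]]
Verify stationarity: grad f(x*) = H x* + g = (0, 0).
Eigenvalues of H: -13.4721, -4.5279.
Both eigenvalues < 0, so H is negative definite -> x* is a strict local max.

max


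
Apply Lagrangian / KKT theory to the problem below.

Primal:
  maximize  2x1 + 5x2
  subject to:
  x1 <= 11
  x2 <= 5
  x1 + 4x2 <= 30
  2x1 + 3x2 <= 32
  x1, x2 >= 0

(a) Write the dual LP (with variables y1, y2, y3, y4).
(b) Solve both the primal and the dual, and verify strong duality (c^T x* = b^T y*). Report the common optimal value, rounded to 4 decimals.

The standard primal-dual pair for 'max c^T x s.t. A x <= b, x >= 0' is:
  Dual:  min b^T y  s.t.  A^T y >= c,  y >= 0.

So the dual LP is:
  minimize  11y1 + 5y2 + 30y3 + 32y4
  subject to:
    y1 + y3 + 2y4 >= 2
    y2 + 4y3 + 3y4 >= 5
    y1, y2, y3, y4 >= 0

Solving the primal: x* = (8.5, 5).
  primal value c^T x* = 42.
Solving the dual: y* = (0, 2, 0, 1).
  dual value b^T y* = 42.
Strong duality: c^T x* = b^T y*. Confirmed.

42


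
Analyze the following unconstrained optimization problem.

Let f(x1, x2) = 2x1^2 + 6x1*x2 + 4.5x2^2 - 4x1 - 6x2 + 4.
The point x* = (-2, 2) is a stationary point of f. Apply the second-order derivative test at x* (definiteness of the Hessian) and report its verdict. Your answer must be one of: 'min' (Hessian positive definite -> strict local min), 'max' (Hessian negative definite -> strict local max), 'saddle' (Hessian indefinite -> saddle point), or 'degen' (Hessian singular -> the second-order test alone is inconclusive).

Compute the Hessian H = grad^2 f:
  H = [[4, 6], [6, 9]]
Verify stationarity: grad f(x*) = H x* + g = (0, 0).
Eigenvalues of H: 0, 13.
H has a zero eigenvalue (singular; positive semidefinite but not definite), so H is neither positive definite, negative definite, nor indefinite. The second-order test alone is inconclusive -> degen.
(Indeed, f is constant along the null direction of H through x*, so x* is not a strict local extremum.)

degen


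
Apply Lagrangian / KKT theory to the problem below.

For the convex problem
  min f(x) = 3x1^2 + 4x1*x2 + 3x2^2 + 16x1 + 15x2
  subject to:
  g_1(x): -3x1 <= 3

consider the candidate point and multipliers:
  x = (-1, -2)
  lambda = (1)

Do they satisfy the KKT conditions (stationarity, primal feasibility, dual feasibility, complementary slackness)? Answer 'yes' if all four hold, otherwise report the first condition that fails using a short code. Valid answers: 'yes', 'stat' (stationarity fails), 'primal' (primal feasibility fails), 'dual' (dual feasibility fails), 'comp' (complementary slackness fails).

Gradient of f: grad f(x) = Q x + c = (2, -1)
Constraint values g_i(x) = a_i^T x - b_i:
  g_1((-1, -2)) = 0
Stationarity residual: grad f(x) + sum_i lambda_i a_i = (-1, -1)
  -> stationarity FAILS
Primal feasibility (all g_i <= 0): OK
Dual feasibility (all lambda_i >= 0): OK
Complementary slackness (lambda_i * g_i(x) = 0 for all i): OK

Verdict: the first failing condition is stationarity -> stat.

stat


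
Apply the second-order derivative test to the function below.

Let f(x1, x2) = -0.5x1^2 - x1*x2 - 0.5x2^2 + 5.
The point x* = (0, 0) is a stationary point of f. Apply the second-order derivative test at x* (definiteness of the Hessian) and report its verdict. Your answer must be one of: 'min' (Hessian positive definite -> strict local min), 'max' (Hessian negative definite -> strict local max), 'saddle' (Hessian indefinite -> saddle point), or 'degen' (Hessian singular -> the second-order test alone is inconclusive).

Compute the Hessian H = grad^2 f:
  H = [[-1, -1], [-1, -1]]
Verify stationarity: grad f(x*) = H x* + g = (0, 0).
Eigenvalues of H: -2, 0.
H has a zero eigenvalue (singular; negative semidefinite but not definite), so H is neither positive definite, negative definite, nor indefinite. The second-order test alone is inconclusive -> degen.
(Indeed, f is constant along the null direction of H through x*, so x* is not a strict local extremum.)

degen


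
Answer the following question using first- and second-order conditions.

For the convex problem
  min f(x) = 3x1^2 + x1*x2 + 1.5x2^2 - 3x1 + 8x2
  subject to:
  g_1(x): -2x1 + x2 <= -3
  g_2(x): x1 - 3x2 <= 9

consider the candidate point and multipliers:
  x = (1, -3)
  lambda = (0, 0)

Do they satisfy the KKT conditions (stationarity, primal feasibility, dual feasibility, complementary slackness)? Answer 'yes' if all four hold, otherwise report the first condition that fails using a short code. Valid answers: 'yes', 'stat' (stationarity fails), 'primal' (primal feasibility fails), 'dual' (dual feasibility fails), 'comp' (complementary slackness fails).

Gradient of f: grad f(x) = Q x + c = (0, 0)
Constraint values g_i(x) = a_i^T x - b_i:
  g_1((1, -3)) = -2
  g_2((1, -3)) = 1
Stationarity residual: grad f(x) + sum_i lambda_i a_i = (0, 0)
  -> stationarity OK
Primal feasibility (all g_i <= 0): FAILS
Dual feasibility (all lambda_i >= 0): OK
Complementary slackness (lambda_i * g_i(x) = 0 for all i): OK

Verdict: the first failing condition is primal_feasibility -> primal.

primal


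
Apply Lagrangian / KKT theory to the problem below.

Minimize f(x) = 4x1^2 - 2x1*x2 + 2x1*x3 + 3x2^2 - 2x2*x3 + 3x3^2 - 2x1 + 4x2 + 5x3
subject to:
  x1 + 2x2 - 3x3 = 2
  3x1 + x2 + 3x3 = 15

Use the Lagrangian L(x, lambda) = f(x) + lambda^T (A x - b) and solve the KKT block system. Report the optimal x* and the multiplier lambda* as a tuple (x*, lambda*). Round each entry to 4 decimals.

Form the Lagrangian:
  L(x, lambda) = (1/2) x^T Q x + c^T x + lambda^T (A x - b)
Stationarity (grad_x L = 0): Q x + c + A^T lambda = 0.
Primal feasibility: A x = b.

This gives the KKT block system:
  [ Q   A^T ] [ x     ]   [-c ]
  [ A    0  ] [ lambda ] = [ b ]

Solving the linear system:
  x*      = (2.7258, 2.0323, 1.5968)
  lambda* = (-0.7419, -6.0645)
  f(x*)   = 51.5565

x* = (2.7258, 2.0323, 1.5968), lambda* = (-0.7419, -6.0645)


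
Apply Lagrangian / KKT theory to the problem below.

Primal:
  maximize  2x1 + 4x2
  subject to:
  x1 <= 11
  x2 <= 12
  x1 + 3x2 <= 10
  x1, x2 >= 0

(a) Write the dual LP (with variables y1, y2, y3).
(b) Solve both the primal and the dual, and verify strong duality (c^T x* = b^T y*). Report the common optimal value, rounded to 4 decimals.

The standard primal-dual pair for 'max c^T x s.t. A x <= b, x >= 0' is:
  Dual:  min b^T y  s.t.  A^T y >= c,  y >= 0.

So the dual LP is:
  minimize  11y1 + 12y2 + 10y3
  subject to:
    y1 + y3 >= 2
    y2 + 3y3 >= 4
    y1, y2, y3 >= 0

Solving the primal: x* = (10, 0).
  primal value c^T x* = 20.
Solving the dual: y* = (0, 0, 2).
  dual value b^T y* = 20.
Strong duality: c^T x* = b^T y*. Confirmed.

20


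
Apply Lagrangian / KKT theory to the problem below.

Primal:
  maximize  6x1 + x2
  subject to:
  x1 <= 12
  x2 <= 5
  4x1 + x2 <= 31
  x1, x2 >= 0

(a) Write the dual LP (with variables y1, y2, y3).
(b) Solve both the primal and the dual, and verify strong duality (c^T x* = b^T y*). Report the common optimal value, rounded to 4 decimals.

The standard primal-dual pair for 'max c^T x s.t. A x <= b, x >= 0' is:
  Dual:  min b^T y  s.t.  A^T y >= c,  y >= 0.

So the dual LP is:
  minimize  12y1 + 5y2 + 31y3
  subject to:
    y1 + 4y3 >= 6
    y2 + y3 >= 1
    y1, y2, y3 >= 0

Solving the primal: x* = (7.75, 0).
  primal value c^T x* = 46.5.
Solving the dual: y* = (0, 0, 1.5).
  dual value b^T y* = 46.5.
Strong duality: c^T x* = b^T y*. Confirmed.

46.5


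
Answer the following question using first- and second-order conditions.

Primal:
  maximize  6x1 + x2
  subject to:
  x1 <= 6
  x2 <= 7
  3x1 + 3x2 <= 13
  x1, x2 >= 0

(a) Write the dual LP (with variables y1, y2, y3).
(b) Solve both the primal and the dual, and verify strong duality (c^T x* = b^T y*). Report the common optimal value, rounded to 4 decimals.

The standard primal-dual pair for 'max c^T x s.t. A x <= b, x >= 0' is:
  Dual:  min b^T y  s.t.  A^T y >= c,  y >= 0.

So the dual LP is:
  minimize  6y1 + 7y2 + 13y3
  subject to:
    y1 + 3y3 >= 6
    y2 + 3y3 >= 1
    y1, y2, y3 >= 0

Solving the primal: x* = (4.3333, 0).
  primal value c^T x* = 26.
Solving the dual: y* = (0, 0, 2).
  dual value b^T y* = 26.
Strong duality: c^T x* = b^T y*. Confirmed.

26


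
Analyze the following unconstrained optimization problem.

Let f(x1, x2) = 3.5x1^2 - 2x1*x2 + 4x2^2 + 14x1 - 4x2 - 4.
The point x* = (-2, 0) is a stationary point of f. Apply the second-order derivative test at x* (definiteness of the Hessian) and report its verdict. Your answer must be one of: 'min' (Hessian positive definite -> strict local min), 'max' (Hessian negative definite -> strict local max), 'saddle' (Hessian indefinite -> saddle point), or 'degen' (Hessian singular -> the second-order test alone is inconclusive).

Compute the Hessian H = grad^2 f:
  H = [[7, -2], [-2, 8]]
Verify stationarity: grad f(x*) = H x* + g = (0, 0).
Eigenvalues of H: 5.4384, 9.5616.
Both eigenvalues > 0, so H is positive definite -> x* is a strict local min.

min


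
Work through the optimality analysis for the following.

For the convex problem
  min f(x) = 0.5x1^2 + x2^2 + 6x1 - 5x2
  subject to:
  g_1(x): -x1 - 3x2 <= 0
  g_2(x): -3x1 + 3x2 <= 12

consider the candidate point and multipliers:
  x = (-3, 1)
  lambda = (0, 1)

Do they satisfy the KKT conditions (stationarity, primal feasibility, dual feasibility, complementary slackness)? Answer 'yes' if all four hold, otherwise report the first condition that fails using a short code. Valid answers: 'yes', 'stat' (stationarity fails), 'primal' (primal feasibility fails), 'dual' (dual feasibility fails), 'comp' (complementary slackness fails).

Gradient of f: grad f(x) = Q x + c = (3, -3)
Constraint values g_i(x) = a_i^T x - b_i:
  g_1((-3, 1)) = 0
  g_2((-3, 1)) = 0
Stationarity residual: grad f(x) + sum_i lambda_i a_i = (0, 0)
  -> stationarity OK
Primal feasibility (all g_i <= 0): OK
Dual feasibility (all lambda_i >= 0): OK
Complementary slackness (lambda_i * g_i(x) = 0 for all i): OK

Verdict: yes, KKT holds.

yes


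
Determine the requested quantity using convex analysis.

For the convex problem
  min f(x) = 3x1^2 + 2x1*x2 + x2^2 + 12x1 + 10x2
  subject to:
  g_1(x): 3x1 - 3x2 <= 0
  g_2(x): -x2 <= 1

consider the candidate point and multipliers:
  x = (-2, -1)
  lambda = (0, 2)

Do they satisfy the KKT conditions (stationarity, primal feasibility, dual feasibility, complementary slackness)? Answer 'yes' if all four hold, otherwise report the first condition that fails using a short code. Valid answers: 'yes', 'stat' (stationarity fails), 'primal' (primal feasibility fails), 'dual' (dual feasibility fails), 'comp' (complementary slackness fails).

Gradient of f: grad f(x) = Q x + c = (-2, 4)
Constraint values g_i(x) = a_i^T x - b_i:
  g_1((-2, -1)) = -3
  g_2((-2, -1)) = 0
Stationarity residual: grad f(x) + sum_i lambda_i a_i = (-2, 2)
  -> stationarity FAILS
Primal feasibility (all g_i <= 0): OK
Dual feasibility (all lambda_i >= 0): OK
Complementary slackness (lambda_i * g_i(x) = 0 for all i): OK

Verdict: the first failing condition is stationarity -> stat.

stat


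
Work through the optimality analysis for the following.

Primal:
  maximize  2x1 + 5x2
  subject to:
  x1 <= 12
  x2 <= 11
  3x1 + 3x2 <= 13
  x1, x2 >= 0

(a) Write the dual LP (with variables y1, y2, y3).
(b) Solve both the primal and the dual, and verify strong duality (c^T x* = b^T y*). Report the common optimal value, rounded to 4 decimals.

The standard primal-dual pair for 'max c^T x s.t. A x <= b, x >= 0' is:
  Dual:  min b^T y  s.t.  A^T y >= c,  y >= 0.

So the dual LP is:
  minimize  12y1 + 11y2 + 13y3
  subject to:
    y1 + 3y3 >= 2
    y2 + 3y3 >= 5
    y1, y2, y3 >= 0

Solving the primal: x* = (0, 4.3333).
  primal value c^T x* = 21.6667.
Solving the dual: y* = (0, 0, 1.6667).
  dual value b^T y* = 21.6667.
Strong duality: c^T x* = b^T y*. Confirmed.

21.6667


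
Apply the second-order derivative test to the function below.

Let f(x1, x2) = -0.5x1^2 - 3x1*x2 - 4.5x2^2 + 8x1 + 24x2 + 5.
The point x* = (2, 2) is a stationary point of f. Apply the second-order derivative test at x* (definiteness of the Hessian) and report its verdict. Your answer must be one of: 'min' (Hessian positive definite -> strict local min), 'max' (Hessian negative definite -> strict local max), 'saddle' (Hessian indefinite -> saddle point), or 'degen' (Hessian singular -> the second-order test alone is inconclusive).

Compute the Hessian H = grad^2 f:
  H = [[-1, -3], [-3, -9]]
Verify stationarity: grad f(x*) = H x* + g = (0, 0).
Eigenvalues of H: -10, 0.
H has a zero eigenvalue (singular; negative semidefinite but not definite), so H is neither positive definite, negative definite, nor indefinite. The second-order test alone is inconclusive -> degen.
(Indeed, f is constant along the null direction of H through x*, so x* is not a strict local extremum.)

degen


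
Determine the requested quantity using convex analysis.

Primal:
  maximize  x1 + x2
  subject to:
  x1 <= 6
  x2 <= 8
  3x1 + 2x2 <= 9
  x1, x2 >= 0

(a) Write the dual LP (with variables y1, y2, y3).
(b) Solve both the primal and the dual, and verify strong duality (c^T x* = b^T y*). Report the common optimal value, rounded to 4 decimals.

The standard primal-dual pair for 'max c^T x s.t. A x <= b, x >= 0' is:
  Dual:  min b^T y  s.t.  A^T y >= c,  y >= 0.

So the dual LP is:
  minimize  6y1 + 8y2 + 9y3
  subject to:
    y1 + 3y3 >= 1
    y2 + 2y3 >= 1
    y1, y2, y3 >= 0

Solving the primal: x* = (0, 4.5).
  primal value c^T x* = 4.5.
Solving the dual: y* = (0, 0, 0.5).
  dual value b^T y* = 4.5.
Strong duality: c^T x* = b^T y*. Confirmed.

4.5


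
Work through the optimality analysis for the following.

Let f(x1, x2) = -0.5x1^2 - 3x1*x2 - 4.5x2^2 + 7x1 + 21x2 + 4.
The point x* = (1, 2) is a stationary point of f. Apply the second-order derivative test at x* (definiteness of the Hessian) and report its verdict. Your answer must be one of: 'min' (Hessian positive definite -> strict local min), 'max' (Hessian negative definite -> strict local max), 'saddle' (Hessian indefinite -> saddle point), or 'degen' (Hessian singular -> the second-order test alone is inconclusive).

Compute the Hessian H = grad^2 f:
  H = [[-1, -3], [-3, -9]]
Verify stationarity: grad f(x*) = H x* + g = (0, 0).
Eigenvalues of H: -10, 0.
H has a zero eigenvalue (singular; negative semidefinite but not definite), so H is neither positive definite, negative definite, nor indefinite. The second-order test alone is inconclusive -> degen.
(Indeed, f is constant along the null direction of H through x*, so x* is not a strict local extremum.)

degen


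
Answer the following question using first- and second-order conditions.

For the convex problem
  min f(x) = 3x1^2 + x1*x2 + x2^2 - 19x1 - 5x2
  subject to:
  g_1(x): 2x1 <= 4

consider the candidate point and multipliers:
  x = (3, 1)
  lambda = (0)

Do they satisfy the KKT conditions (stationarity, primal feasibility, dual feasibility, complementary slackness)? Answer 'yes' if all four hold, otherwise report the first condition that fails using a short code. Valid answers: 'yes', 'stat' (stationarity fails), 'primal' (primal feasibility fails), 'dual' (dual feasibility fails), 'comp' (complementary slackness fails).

Gradient of f: grad f(x) = Q x + c = (0, 0)
Constraint values g_i(x) = a_i^T x - b_i:
  g_1((3, 1)) = 2
Stationarity residual: grad f(x) + sum_i lambda_i a_i = (0, 0)
  -> stationarity OK
Primal feasibility (all g_i <= 0): FAILS
Dual feasibility (all lambda_i >= 0): OK
Complementary slackness (lambda_i * g_i(x) = 0 for all i): OK

Verdict: the first failing condition is primal_feasibility -> primal.

primal


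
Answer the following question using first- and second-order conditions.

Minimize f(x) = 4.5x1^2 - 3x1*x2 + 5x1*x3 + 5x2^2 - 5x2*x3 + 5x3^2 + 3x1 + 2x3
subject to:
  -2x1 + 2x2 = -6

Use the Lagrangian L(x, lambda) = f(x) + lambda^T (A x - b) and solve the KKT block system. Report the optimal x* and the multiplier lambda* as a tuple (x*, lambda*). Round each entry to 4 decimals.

Form the Lagrangian:
  L(x, lambda) = (1/2) x^T Q x + c^T x + lambda^T (A x - b)
Stationarity (grad_x L = 0): Q x + c + A^T lambda = 0.
Primal feasibility: A x = b.

This gives the KKT block system:
  [ Q   A^T ] [ x     ]   [-c ]
  [ A    0  ] [ lambda ] = [ b ]

Solving the linear system:
  x*      = (1.3846, -1.6154, -1.7)
  lambda* = (5.9038)
  f(x*)   = 18.0885

x* = (1.3846, -1.6154, -1.7), lambda* = (5.9038)


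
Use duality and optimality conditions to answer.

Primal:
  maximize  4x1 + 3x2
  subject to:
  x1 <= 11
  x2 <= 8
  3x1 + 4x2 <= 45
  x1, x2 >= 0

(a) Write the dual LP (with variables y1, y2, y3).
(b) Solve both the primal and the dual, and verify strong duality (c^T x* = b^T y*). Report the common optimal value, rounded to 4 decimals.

The standard primal-dual pair for 'max c^T x s.t. A x <= b, x >= 0' is:
  Dual:  min b^T y  s.t.  A^T y >= c,  y >= 0.

So the dual LP is:
  minimize  11y1 + 8y2 + 45y3
  subject to:
    y1 + 3y3 >= 4
    y2 + 4y3 >= 3
    y1, y2, y3 >= 0

Solving the primal: x* = (11, 3).
  primal value c^T x* = 53.
Solving the dual: y* = (1.75, 0, 0.75).
  dual value b^T y* = 53.
Strong duality: c^T x* = b^T y*. Confirmed.

53


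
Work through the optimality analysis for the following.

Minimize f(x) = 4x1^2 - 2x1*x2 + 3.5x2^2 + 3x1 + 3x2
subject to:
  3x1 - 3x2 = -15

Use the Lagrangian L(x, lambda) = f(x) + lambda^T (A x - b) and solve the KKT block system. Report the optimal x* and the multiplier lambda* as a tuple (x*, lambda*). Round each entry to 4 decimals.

Form the Lagrangian:
  L(x, lambda) = (1/2) x^T Q x + c^T x + lambda^T (A x - b)
Stationarity (grad_x L = 0): Q x + c + A^T lambda = 0.
Primal feasibility: A x = b.

This gives the KKT block system:
  [ Q   A^T ] [ x     ]   [-c ]
  [ A    0  ] [ lambda ] = [ b ]

Solving the linear system:
  x*      = (-2.8182, 2.1818)
  lambda* = (7.9697)
  f(x*)   = 58.8182

x* = (-2.8182, 2.1818), lambda* = (7.9697)


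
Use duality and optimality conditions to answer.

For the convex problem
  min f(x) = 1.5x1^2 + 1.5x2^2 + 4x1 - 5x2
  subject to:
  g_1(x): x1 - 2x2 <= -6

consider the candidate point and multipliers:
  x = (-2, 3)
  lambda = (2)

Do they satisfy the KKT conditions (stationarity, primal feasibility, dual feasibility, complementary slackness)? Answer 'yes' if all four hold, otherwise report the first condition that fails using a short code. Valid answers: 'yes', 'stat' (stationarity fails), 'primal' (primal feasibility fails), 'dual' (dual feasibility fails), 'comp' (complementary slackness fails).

Gradient of f: grad f(x) = Q x + c = (-2, 4)
Constraint values g_i(x) = a_i^T x - b_i:
  g_1((-2, 3)) = -2
Stationarity residual: grad f(x) + sum_i lambda_i a_i = (0, 0)
  -> stationarity OK
Primal feasibility (all g_i <= 0): OK
Dual feasibility (all lambda_i >= 0): OK
Complementary slackness (lambda_i * g_i(x) = 0 for all i): FAILS

Verdict: the first failing condition is complementary_slackness -> comp.

comp


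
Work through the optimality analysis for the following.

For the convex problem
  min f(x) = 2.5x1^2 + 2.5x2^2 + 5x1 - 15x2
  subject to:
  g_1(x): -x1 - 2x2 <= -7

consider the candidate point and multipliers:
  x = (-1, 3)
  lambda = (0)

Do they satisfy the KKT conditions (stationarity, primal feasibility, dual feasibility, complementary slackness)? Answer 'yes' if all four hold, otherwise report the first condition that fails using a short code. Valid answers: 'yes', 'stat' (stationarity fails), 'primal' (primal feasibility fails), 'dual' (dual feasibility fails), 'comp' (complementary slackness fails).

Gradient of f: grad f(x) = Q x + c = (0, 0)
Constraint values g_i(x) = a_i^T x - b_i:
  g_1((-1, 3)) = 2
Stationarity residual: grad f(x) + sum_i lambda_i a_i = (0, 0)
  -> stationarity OK
Primal feasibility (all g_i <= 0): FAILS
Dual feasibility (all lambda_i >= 0): OK
Complementary slackness (lambda_i * g_i(x) = 0 for all i): OK

Verdict: the first failing condition is primal_feasibility -> primal.

primal


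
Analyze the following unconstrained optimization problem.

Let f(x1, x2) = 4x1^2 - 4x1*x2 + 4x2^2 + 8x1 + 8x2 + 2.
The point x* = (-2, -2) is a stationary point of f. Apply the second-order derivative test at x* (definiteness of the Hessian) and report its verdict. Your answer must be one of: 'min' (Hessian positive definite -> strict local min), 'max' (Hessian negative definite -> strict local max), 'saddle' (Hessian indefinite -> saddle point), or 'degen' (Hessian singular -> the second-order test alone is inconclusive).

Compute the Hessian H = grad^2 f:
  H = [[8, -4], [-4, 8]]
Verify stationarity: grad f(x*) = H x* + g = (0, 0).
Eigenvalues of H: 4, 12.
Both eigenvalues > 0, so H is positive definite -> x* is a strict local min.

min


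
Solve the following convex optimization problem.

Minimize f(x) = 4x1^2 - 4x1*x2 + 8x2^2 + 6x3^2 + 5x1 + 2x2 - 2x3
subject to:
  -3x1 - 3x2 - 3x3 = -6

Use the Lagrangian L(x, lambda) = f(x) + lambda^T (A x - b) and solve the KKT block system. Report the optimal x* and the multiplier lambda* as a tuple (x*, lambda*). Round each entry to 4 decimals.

Form the Lagrangian:
  L(x, lambda) = (1/2) x^T Q x + c^T x + lambda^T (A x - b)
Stationarity (grad_x L = 0): Q x + c + A^T lambda = 0.
Primal feasibility: A x = b.

This gives the KKT block system:
  [ Q   A^T ] [ x     ]   [-c ]
  [ A    0  ] [ lambda ] = [ b ]

Solving the linear system:
  x*      = (0.6371, 0.5323, 0.8306)
  lambda* = (2.6559)
  f(x*)   = 9.2621

x* = (0.6371, 0.5323, 0.8306), lambda* = (2.6559)
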